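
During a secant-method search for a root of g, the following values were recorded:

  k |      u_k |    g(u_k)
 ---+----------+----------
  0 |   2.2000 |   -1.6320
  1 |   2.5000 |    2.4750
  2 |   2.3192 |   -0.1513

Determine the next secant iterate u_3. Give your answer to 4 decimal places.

u_3 = 2.3192 − (-0.1513)·(2.3192 − 2.5000) / (-0.1513 − 2.4750)
   = 2.3192 − (0.027355)/(-2.626300) = 2.329616

2.3296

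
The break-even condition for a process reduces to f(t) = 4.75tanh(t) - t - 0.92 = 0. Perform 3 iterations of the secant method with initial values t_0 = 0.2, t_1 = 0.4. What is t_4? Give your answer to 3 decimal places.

0.252

f(0.2) = -0.18247, f(0.4) = 0.48476
t_2 = 0.40000 − 0.48476·(0.40000 − 0.20000) / (0.48476 − (-0.18247)) = 0.40000 − (0.09695)/(0.66722) = 0.25469
f(0.25469) = 0.00961
t_3 = 0.25469 − 0.00961·(0.25469 − 0.40000) / (0.00961 − 0.48476) = 0.25469 − (-0.00140)/(-0.47515) = 0.25176
f(0.25176) = -0.00055
t_4 = 0.25176 − (-0.00055)·(0.25176 − 0.25469) / (-0.00055 − 0.00961) = 0.25176 − (0.00000)/(-0.01016) = 0.25192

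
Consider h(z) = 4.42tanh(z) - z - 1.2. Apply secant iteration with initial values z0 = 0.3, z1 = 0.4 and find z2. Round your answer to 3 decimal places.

h(0.3) = -0.21240, h(0.4) = 0.07937
z2 = 0.40000 − 0.07937·(0.40000 − 0.30000) / (0.07937 − (-0.21240)) = 0.40000 − (0.00794)/(0.29177) = 0.37280

0.373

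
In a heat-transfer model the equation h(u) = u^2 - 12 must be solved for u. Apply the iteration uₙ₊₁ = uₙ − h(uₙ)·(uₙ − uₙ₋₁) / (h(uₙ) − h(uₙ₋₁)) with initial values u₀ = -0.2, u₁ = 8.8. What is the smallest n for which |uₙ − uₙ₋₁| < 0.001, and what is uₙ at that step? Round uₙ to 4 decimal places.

n = 8, uₙ = 3.4641

h(-0.2) = -11.960000, h(8.8) = 65.440000
u₂ = 8.800000 − 65.440000·(9.000000)/(77.400000) = 1.190698;  |Δ| = 7.609302
h(1.190698) = -10.582239
u₃ = 1.190698 − (-10.582239)·(-7.609302)/(-76.022239) = 2.249907;  |Δ| = 1.059209
h(2.249907) = -6.937919
u₄ = 2.249907 − (-6.937919)·(1.059209)/(3.644320) = 4.266389;  |Δ| = 2.016483
h(4.266389) = 6.202079
u₅ = 4.266389 − 6.202079·(2.016483)/(13.139998) = 3.314610;  |Δ| = 0.951780
h(3.314610) = -1.013363
u₆ = 3.314610 − (-1.013363)·(-0.951780)/(-7.215441) = 3.448281;  |Δ| = 0.133671
h(3.448281) = -0.109358
u₇ = 3.448281 − (-0.109358)·(0.133671)/(0.904005) = 3.464451;  |Δ| = 0.016170
h(3.464451) = 0.002423
u₈ = 3.464451 − 0.002423·(0.016170)/(0.111781) = 3.464101;  |Δ| = 0.000351
|u₈ − u₇| = 0.000351 < 0.001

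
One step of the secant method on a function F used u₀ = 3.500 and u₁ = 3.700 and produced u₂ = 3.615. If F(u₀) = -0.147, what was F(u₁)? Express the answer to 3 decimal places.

0.109

The secant line through (3.500, -0.147) and (3.700, F(u₁)) crosses zero at u₂ = 3.615.
So (3.500, -0.147), (3.700, F(u₁)), (3.615, 0) are collinear:
F(u₁) = -0.147 · (3.700 − 3.615) / (3.500 − 3.615) = -0.147 · (0.08500)/(-0.11500) = 0.10865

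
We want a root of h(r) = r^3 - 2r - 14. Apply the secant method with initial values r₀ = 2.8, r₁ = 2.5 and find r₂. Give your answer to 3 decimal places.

2.677

h(2.8) = 2.35200, h(2.5) = -3.37500
r₂ = 2.50000 − (-3.37500)·(2.50000 − 2.80000) / (-3.37500 − 2.35200) = 2.50000 − (1.01250)/(-5.72700) = 2.67679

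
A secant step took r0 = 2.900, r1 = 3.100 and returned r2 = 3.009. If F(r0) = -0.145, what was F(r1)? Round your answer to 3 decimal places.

The secant line through (2.900, -0.145) and (3.100, F(r1)) crosses zero at r2 = 3.009.
So (2.900, -0.145), (3.100, F(r1)), (3.009, 0) are collinear:
F(r1) = -0.145 · (3.100 − 3.009) / (2.900 − 3.009) = -0.145 · (0.09100)/(-0.10900) = 0.12106

0.121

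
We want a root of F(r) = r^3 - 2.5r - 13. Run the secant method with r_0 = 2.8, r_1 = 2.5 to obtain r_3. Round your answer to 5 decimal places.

F(2.8) = 1.9520000, F(2.5) = -3.6250000
r_2 = 2.5000000 − (-3.6250000)·(2.5000000 − 2.8000000) / (-3.6250000 − 1.9520000) = 2.5000000 − (1.0875000)/(-5.5770000) = 2.6949973
F(2.6949973) = -0.1636995
r_3 = 2.6949973 − (-0.1636995)·(2.6949973 − 2.5000000) / (-0.1636995 − (-3.6250000)) = 2.6949973 − (-0.0319210)/(3.4613005) = 2.7042196

2.70422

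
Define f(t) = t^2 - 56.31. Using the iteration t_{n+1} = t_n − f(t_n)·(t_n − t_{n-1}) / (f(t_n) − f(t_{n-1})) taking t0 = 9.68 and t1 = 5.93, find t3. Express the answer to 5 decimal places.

f(9.68) = 37.3924000, f(5.93) = -21.1451000
t2 = 5.9300000 − (-21.1451000)·(5.9300000 − 9.6800000) / (-21.1451000 − 37.3924000) = 5.9300000 − (79.2941250)/(-58.5375000) = 7.2845868
f(7.2845868) = -3.2447951
t3 = 7.2845868 − (-3.2447951)·(7.2845868 − 5.9300000) / (-3.2447951 − (-21.1451000)) = 7.2845868 − (-4.3953566)/(17.9003049) = 7.5301333

7.53013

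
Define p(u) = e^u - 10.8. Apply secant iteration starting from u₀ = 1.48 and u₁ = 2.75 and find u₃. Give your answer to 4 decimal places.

2.3481

p(1.48) = -6.407054, p(2.75) = 4.842632
u₂ = 2.750000 − 4.842632·(2.750000 − 1.480000) / (4.842632 − (-6.407054)) = 2.750000 − (6.150142)/(11.249686) = 2.203305
p(2.203305) = -1.745106
u₃ = 2.203305 − (-1.745106)·(2.203305 − 2.750000) / (-1.745106 − 4.842632) = 2.203305 − (0.954040)/(-6.587738) = 2.348126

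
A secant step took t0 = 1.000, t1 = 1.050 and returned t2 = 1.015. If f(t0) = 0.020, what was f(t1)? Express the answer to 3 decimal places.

-0.047

The secant line through (1.000, 0.020) and (1.050, f(t1)) crosses zero at t2 = 1.015.
So (1.000, 0.020), (1.050, f(t1)), (1.015, 0) are collinear:
f(t1) = 0.020 · (1.050 − 1.015) / (1.000 − 1.015) = 0.020 · (0.03500)/(-0.01500) = -0.04667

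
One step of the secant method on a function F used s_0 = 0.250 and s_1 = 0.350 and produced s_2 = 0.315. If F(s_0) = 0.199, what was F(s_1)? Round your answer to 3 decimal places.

-0.107

The secant line through (0.250, 0.199) and (0.350, F(s_1)) crosses zero at s_2 = 0.315.
So (0.250, 0.199), (0.350, F(s_1)), (0.315, 0) are collinear:
F(s_1) = 0.199 · (0.350 − 0.315) / (0.250 − 0.315) = 0.199 · (0.03500)/(-0.06500) = -0.10715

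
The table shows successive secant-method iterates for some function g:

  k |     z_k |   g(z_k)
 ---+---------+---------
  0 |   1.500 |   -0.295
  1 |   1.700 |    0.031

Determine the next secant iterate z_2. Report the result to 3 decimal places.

z_2 = 1.700 − 0.031·(1.700 − 1.500) / (0.031 − (-0.295))
   = 1.700 − (0.00620)/(0.32600) = 1.68098

1.681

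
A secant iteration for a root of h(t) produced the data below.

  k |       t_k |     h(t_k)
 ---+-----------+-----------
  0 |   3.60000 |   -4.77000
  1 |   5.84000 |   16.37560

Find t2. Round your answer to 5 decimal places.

4.10530

t2 = 5.84000 − 16.37560·(5.84000 − 3.60000) / (16.37560 − (-4.77000))
   = 5.84000 − (36.6813440)/(21.1456000) = 4.1052966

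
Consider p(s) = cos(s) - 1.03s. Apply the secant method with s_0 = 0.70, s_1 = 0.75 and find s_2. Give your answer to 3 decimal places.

0.726

p(0.70) = 0.04384, p(0.75) = -0.04081
s_2 = 0.75000 − (-0.04081)·(0.75000 − 0.70000) / (-0.04081 − 0.04384) = 0.75000 − (-0.00204)/(-0.08465) = 0.72590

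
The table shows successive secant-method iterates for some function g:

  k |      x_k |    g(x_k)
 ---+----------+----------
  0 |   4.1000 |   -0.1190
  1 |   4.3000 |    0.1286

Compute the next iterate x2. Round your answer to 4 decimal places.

x2 = 4.3000 − 0.1286·(4.3000 − 4.1000) / (0.1286 − (-0.1190))
   = 4.3000 − (0.025720)/(0.247600) = 4.196123

4.1961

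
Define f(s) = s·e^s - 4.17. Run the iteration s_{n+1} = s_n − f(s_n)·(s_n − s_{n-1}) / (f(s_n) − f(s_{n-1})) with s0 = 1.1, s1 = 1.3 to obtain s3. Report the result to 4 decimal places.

f(1.1) = -0.865417, f(1.3) = 0.600086
s2 = 1.300000 − 0.600086·(1.300000 − 1.100000) / (0.600086 − (-0.865417)) = 1.300000 − (0.120017)/(1.465503) = 1.218105
f(1.218105) = -0.051860
s3 = 1.218105 − (-0.051860)·(1.218105 − 1.300000) / (-0.051860 − 0.600086) = 1.218105 − (0.004247)/(-0.651945) = 1.224620

1.2246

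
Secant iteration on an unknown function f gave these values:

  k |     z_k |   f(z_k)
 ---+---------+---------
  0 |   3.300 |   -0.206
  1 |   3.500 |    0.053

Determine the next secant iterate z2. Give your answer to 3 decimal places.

z2 = 3.500 − 0.053·(3.500 − 3.300) / (0.053 − (-0.206))
   = 3.500 − (0.01060)/(0.25900) = 3.45907

3.459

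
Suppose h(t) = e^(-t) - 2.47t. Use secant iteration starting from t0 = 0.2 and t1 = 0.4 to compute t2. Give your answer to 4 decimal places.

h(0.2) = 0.324731, h(0.4) = -0.317680
t2 = 0.400000 − (-0.317680)·(0.400000 − 0.200000) / (-0.317680 − 0.324731) = 0.400000 − (-0.063536)/(-0.642411) = 0.301098

0.3011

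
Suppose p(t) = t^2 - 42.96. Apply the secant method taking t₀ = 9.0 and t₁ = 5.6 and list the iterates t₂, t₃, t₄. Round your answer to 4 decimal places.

p(9.0) = 38.040000, p(5.6) = -11.600000
t₂ = 5.600000 − (-11.600000)·(5.600000 − 9.000000) / (-11.600000 − 38.040000) = 5.600000 − (39.440000)/(-49.640000) = 6.394521
p(6.394521) = -2.070107
t₃ = 6.394521 − (-2.070107)·(6.394521 − 5.600000) / (-2.070107 − (-11.600000)) = 6.394521 − (-1.644743)/(9.529893) = 6.567108
p(6.567108) = 0.166911
t₄ = 6.567108 − 0.166911·(6.567108 − 6.394521) / (0.166911 − (-2.070107)) = 6.567108 − (0.028807)/(2.237018) = 6.554231

6.3945, 6.5671, 6.5542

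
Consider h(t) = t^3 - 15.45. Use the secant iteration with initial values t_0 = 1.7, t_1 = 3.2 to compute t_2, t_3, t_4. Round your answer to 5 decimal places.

h(1.7) = -10.5370000, h(3.2) = 17.3180000
t_2 = 3.2000000 − 17.3180000·(3.2000000 − 1.7000000) / (17.3180000 − (-10.5370000)) = 3.2000000 − (25.9770000)/(27.8550000) = 2.2674206
h(2.2674206) = -3.7927463
t_3 = 2.2674206 − (-3.7927463)·(2.2674206 − 3.2000000) / (-3.7927463 − 17.3180000) = 2.2674206 − (3.5370372)/(-21.1107463) = 2.4349673
h(2.4349673) = -1.0129182
t_4 = 2.4349673 − (-1.0129182)·(2.4349673 − 2.2674206) / (-1.0129182 − (-3.7927463)) = 2.4349673 − (-0.1697112)/(2.7798282) = 2.4960183

2.26742, 2.43497, 2.49602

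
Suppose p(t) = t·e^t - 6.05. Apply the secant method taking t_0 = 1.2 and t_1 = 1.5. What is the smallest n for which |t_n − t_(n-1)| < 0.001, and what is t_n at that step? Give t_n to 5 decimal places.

p(1.2) = -2.0658597, p(1.5) = 0.6725336
t_2 = 1.5000000 − 0.6725336·(0.3000000)/(2.7383933) = 1.4263217;  |Δ| = 0.0736783
p(1.4263217) = -0.1117134
t_3 = 1.4263217 − (-0.1117134)·(-0.0736783)/(-0.7842470) = 1.4368170;  |Δ| = 0.0104952
p(1.4368170) = -0.0049052
t_4 = 1.4368170 − (-0.0049052)·(0.0104952)/(0.1068082) = 1.4372989;  |Δ| = 0.0004820
|t_4 − t_3| = 0.0004820 < 0.001

n = 4, t_n = 1.43730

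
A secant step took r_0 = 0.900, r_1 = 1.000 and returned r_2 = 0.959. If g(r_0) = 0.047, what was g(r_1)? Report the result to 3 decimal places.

The secant line through (0.900, 0.047) and (1.000, g(r_1)) crosses zero at r_2 = 0.959.
So (0.900, 0.047), (1.000, g(r_1)), (0.959, 0) are collinear:
g(r_1) = 0.047 · (1.000 − 0.959) / (0.900 − 0.959) = 0.047 · (0.04100)/(-0.05900) = -0.03266

-0.033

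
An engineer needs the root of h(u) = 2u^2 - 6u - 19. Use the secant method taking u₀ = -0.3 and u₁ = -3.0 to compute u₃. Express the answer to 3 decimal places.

-1.889

h(-0.3) = -17.02000, h(-3.0) = 17.00000
u₂ = -3.00000 − 17.00000·(-3.00000 − (-0.30000)) / (17.00000 − (-17.02000)) = -3.00000 − (-45.90000)/(34.02000) = -1.65079
h(-1.65079) = -3.64500
u₃ = -1.65079 − (-3.64500)·(-1.65079 − (-3.00000)) / (-3.64500 − 17.00000) = -1.65079 − (-4.91786)/(-20.64500) = -1.88900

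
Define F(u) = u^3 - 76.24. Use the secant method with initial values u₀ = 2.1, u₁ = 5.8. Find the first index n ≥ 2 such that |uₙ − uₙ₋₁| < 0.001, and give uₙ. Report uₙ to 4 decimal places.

F(2.1) = -66.979000, F(5.8) = 118.872000
u₂ = 5.800000 − 118.872000·(3.700000)/(185.851000) = 3.433446;  |Δ| = 2.366554
F(3.433446) = -35.764640
u₃ = 3.433446 − (-35.764640)·(-2.366554)/(-154.636640) = 3.980787;  |Δ| = 0.547341
F(3.980787) = -13.157803
u₄ = 3.980787 − (-13.157803)·(0.547341)/(22.606837) = 4.299354;  |Δ| = 0.318567
F(4.299354) = 3.231195
u₅ = 4.299354 − 3.231195·(0.318567)/(16.388998) = 4.236547;  |Δ| = 0.062808
F(4.236547) = -0.201064
u₆ = 4.236547 − (-0.201064)·(-0.062808)/(-3.432259) = 4.240226;  |Δ| = 0.003679
F(4.240226) = -0.002779
u₇ = 4.240226 − (-0.002779)·(0.003679)/(0.198284) = 4.240278;  |Δ| = 0.000052
|u₇ − u₆| = 0.000052 < 0.001

n = 7, uₙ = 4.2403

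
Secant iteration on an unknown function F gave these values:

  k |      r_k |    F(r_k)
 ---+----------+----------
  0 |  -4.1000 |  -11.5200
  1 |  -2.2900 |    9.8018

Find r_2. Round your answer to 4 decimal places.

r_2 = -2.2900 − 9.8018·(-2.2900 − (-4.1000)) / (9.8018 − (-11.5200))
   = -2.2900 − (17.741258)/(21.321800) = -3.122071

-3.1221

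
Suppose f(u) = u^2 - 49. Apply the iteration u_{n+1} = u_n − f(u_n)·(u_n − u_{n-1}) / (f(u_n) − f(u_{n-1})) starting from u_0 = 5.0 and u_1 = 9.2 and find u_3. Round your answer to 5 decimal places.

f(5.0) = -24.0000000, f(9.2) = 35.6400000
u_2 = 9.2000000 − 35.6400000·(9.2000000 − 5.0000000) / (35.6400000 − (-24.0000000)) = 9.2000000 − (149.6880000)/(59.6400000) = 6.6901408
f(6.6901408) = -4.2420155
u_3 = 6.6901408 − (-4.2420155)·(6.6901408 − 9.2000000) / (-4.2420155 − 35.6400000) = 6.6901408 − (10.6468614)/(-39.8820155) = 6.9570998

6.95710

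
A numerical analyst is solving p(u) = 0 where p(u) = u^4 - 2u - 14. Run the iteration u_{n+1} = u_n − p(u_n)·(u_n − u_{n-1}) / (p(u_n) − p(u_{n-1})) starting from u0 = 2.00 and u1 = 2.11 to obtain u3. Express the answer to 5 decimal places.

2.06330

p(2.00) = -2.0000000, p(2.11) = 1.6011944
u2 = 2.1100000 − 1.6011944·(2.1100000 − 2.0000000) / (1.6011944 − (-2.0000000)) = 2.1100000 − (0.1761314)/(3.6011944) = 2.0610908
p(2.0610908) = -0.0758666
u3 = 2.0610908 − (-0.0758666)·(2.0610908 − 2.1100000) / (-0.0758666 − 1.6011944) = 2.0610908 − (0.0037106)/(-1.6770611) = 2.0633034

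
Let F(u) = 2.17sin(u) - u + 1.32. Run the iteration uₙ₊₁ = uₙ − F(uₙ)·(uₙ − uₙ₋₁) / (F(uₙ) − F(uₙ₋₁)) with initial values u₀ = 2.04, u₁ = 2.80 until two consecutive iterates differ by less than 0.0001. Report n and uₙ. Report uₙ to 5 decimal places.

F(2.04) = 1.2154852, F(2.80) = -0.7530757
u₂ = 2.8000000 − (-0.7530757)·(0.7600000)/(-1.9685609) = 2.5092609;  |Δ| = 0.2907391
F(2.5092609) = 0.0932682
u₃ = 2.5092609 − 0.0932682·(-0.2907391)/(0.8463439) = 2.5413008;  |Δ| = 0.0320398
F(2.5413008) = 0.0044961
u₄ = 2.5413008 − 0.0044961·(0.0320398)/(-0.0887720) = 2.5429235;  |Δ| = 0.0016228
F(2.5429235) = -0.0000340
u₅ = 2.5429235 − (-0.0000340)·(0.0016228)/(-0.0045301) = 2.5429113;  |Δ| = 0.0000122
|u₅ − u₄| = 0.0000122 < 0.0001

n = 5, uₙ = 2.54291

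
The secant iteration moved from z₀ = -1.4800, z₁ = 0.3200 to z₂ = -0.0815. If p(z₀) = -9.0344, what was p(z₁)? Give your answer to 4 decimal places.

2.5937

The secant line through (-1.4800, -9.0344) and (0.3200, p(z₁)) crosses zero at z₂ = -0.0815.
So (-1.4800, -9.0344), (0.3200, p(z₁)), (-0.0815, 0) are collinear:
p(z₁) = -9.0344 · (0.3200 − (-0.0815)) / (-1.4800 − (-0.0815)) = -9.0344 · (0.401500)/(-1.398500) = 2.593716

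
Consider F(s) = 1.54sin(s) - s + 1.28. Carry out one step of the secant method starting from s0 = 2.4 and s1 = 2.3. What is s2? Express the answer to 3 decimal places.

2.362

F(2.4) = -0.07979, F(2.3) = 0.12839
s2 = 2.30000 − 0.12839·(2.30000 − 2.40000) / (0.12839 − (-0.07979)) = 2.30000 − (-0.01284)/(0.20817) = 2.36167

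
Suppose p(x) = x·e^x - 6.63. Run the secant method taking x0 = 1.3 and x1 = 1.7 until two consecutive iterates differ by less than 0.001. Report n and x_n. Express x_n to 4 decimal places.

p(1.3) = -1.859914, p(1.7) = 2.675711
x2 = 1.700000 − 2.675711·(0.400000)/(4.535625) = 1.464027;  |Δ| = 0.235973
p(1.464027) = -0.300520
x3 = 1.464027 − (-0.300520)·(-0.235973)/(-2.976230) = 1.487854;  |Δ| = 0.023827
p(1.487854) = -0.042401
x4 = 1.487854 − (-0.042401)·(0.023827)/(0.258119) = 1.491768;  |Δ| = 0.003914
p(1.491768) = 0.000831
x5 = 1.491768 − 0.000831·(0.003914)/(0.043232) = 1.491693;  |Δ| = 0.000075
|x5 − x4| = 0.000075 < 0.001

n = 5, x_n = 1.4917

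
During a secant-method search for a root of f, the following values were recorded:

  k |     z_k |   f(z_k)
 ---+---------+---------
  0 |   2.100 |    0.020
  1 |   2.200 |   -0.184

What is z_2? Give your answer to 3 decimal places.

2.110

z_2 = 2.200 − (-0.184)·(2.200 − 2.100) / (-0.184 − 0.020)
   = 2.200 − (-0.01840)/(-0.20400) = 2.10980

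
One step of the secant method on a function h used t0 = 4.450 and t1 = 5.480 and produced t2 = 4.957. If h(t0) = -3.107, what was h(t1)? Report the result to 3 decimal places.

3.205

The secant line through (4.450, -3.107) and (5.480, h(t1)) crosses zero at t2 = 4.957.
So (4.450, -3.107), (5.480, h(t1)), (4.957, 0) are collinear:
h(t1) = -3.107 · (5.480 − 4.957) / (4.450 − 4.957) = -3.107 · (0.52300)/(-0.50700) = 3.20505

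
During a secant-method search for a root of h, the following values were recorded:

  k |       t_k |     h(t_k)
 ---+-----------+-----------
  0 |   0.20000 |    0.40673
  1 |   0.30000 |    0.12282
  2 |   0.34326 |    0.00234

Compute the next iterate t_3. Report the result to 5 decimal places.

0.34410

t_3 = 0.34326 − 0.00234·(0.34326 − 0.30000) / (0.00234 − 0.12282)
   = 0.34326 − (0.0001012)/(-0.1204800) = 0.3441002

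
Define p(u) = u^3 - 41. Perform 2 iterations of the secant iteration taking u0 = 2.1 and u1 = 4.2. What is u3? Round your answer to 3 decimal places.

p(2.1) = -31.73900, p(4.2) = 33.08800
u2 = 4.20000 − 33.08800·(4.20000 − 2.10000) / (33.08800 − (-31.73900)) = 4.20000 − (69.48480)/(64.82700) = 3.12815
p(3.12815) = -10.39003
u3 = 3.12815 − (-10.39003)·(3.12815 − 4.20000) / (-10.39003 − 33.08800) = 3.12815 − (11.13656)/(-43.47803) = 3.38429

3.384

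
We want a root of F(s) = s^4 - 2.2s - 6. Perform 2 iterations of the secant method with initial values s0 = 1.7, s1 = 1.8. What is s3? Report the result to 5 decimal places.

F(1.7) = -1.3879000, F(1.8) = 0.5376000
s2 = 1.8000000 − 0.5376000·(1.8000000 − 1.7000000) / (0.5376000 − (-1.3879000)) = 1.8000000 − (0.0537600)/(1.9255000) = 1.7720800
F(1.7720800) = -0.0372963
s3 = 1.7720800 − (-0.0372963)·(1.7720800 − 1.8000000) / (-0.0372963 − 0.5376000) = 1.7720800 − (0.0010413)/(-0.5748963) = 1.7738913

1.77389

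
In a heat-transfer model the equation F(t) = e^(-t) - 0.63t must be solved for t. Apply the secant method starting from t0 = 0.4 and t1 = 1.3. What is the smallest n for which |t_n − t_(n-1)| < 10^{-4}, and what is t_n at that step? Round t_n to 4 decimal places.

n = 5, t_n = 0.7499

F(0.4) = 0.418320, F(1.3) = -0.546468
t2 = 1.300000 − (-0.546468)·(0.900000)/(-0.964788) = 0.790229;  |Δ| = 0.509771
F(0.790229) = -0.044103
t3 = 0.790229 − (-0.044103)·(-0.509771)/(0.502365) = 0.745475;  |Δ| = 0.044753
F(0.745475) = 0.004859
t4 = 0.745475 − 0.004859·(-0.044753)/(0.048962) = 0.749917;  |Δ| = 0.004441
F(0.749917) = -0.000042
t5 = 0.749917 − (-0.000042)·(0.004441)/(-0.004901) = 0.749879;  |Δ| = 0.000038
|t5 − t4| = 0.000038 < 10^{-4}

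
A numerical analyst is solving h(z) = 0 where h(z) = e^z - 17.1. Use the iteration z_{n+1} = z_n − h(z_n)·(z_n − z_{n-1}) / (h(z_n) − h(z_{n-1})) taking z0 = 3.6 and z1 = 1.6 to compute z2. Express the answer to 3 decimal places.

h(3.6) = 19.49823, h(1.6) = -12.14697
z2 = 1.60000 − (-12.14697)·(1.60000 − 3.60000) / (-12.14697 − 19.49823) = 1.60000 − (24.29394)/(-31.64520) = 2.36770

2.368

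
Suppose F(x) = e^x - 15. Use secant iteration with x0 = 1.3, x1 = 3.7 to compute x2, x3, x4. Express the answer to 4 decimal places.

2.0394, 2.4101, 2.8255

F(1.3) = -11.330703, F(3.7) = 25.447304
x2 = 3.700000 − 25.447304·(3.700000 − 1.300000) / (25.447304 − (-11.330703)) = 3.700000 − (61.073530)/(36.778008) = 2.039401
F(2.039401) = -7.313998
x3 = 2.039401 − (-7.313998)·(2.039401 − 3.700000) / (-7.313998 − 25.447304) = 2.039401 − (12.145619)/(-32.761302) = 2.410131
F(2.410131) = -3.864575
x4 = 2.410131 − (-3.864575)·(2.410131 − 2.039401) / (-3.864575 − (-7.313998)) = 2.410131 − (-1.432717)/(3.449422) = 2.825481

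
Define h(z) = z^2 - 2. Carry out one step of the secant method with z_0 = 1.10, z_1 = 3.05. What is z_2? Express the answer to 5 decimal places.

1.29036

h(1.10) = -0.7900000, h(3.05) = 7.3025000
z_2 = 3.0500000 − 7.3025000·(3.0500000 − 1.1000000) / (7.3025000 − (-0.7900000)) = 3.0500000 − (14.2398750)/(8.0925000) = 1.2903614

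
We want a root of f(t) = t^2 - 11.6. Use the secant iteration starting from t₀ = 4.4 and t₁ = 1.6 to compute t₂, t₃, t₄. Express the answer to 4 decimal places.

f(4.4) = 7.760000, f(1.6) = -9.040000
t₂ = 1.600000 − (-9.040000)·(1.600000 − 4.400000) / (-9.040000 − 7.760000) = 1.600000 − (25.312000)/(-16.800000) = 3.106667
f(3.106667) = -1.948622
t₃ = 3.106667 − (-1.948622)·(3.106667 − 1.600000) / (-1.948622 − (-9.040000)) = 3.106667 − (-2.935924)/(7.091378) = 3.520680
f(3.520680) = 0.795187
t₄ = 3.520680 − 0.795187·(3.520680 − 3.106667) / (0.795187 − (-1.948622)) = 3.520680 − (0.329218)/(2.743809) = 3.400694

3.1067, 3.5207, 3.4007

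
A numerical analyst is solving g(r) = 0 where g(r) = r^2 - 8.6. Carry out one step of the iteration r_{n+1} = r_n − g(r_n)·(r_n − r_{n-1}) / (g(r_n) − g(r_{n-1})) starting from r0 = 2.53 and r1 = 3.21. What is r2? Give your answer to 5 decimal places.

g(2.53) = -2.1991000, g(3.21) = 1.7041000
r2 = 3.2100000 − 1.7041000·(3.2100000 − 2.5300000) / (1.7041000 − (-2.1991000)) = 3.2100000 − (1.1587880)/(3.9032000) = 2.9131185

2.91312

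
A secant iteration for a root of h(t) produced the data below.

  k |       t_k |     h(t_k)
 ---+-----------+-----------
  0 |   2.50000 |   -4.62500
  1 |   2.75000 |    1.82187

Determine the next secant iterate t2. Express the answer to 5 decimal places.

t2 = 2.75000 − 1.82187·(2.75000 − 2.50000) / (1.82187 − (-4.62500))
   = 2.75000 − (0.4554675)/(6.4468700) = 2.6793506

2.67935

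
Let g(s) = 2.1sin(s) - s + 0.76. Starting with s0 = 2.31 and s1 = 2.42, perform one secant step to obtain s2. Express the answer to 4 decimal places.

2.3108

g(2.31) = 0.001911, g(2.42) = -0.272779
s2 = 2.420000 − (-0.272779)·(2.420000 − 2.310000) / (-0.272779 − 0.001911) = 2.420000 − (-0.030006)/(-0.274691) = 2.310765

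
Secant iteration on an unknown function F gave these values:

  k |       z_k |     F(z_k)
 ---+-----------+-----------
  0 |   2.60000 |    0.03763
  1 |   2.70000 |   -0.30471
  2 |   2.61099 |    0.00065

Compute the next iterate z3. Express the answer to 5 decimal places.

z3 = 2.61099 − 0.00065·(2.61099 − 2.70000) / (0.00065 − (-0.30471))
   = 2.61099 − (-0.0000579)/(0.3053600) = 2.6111795

2.61118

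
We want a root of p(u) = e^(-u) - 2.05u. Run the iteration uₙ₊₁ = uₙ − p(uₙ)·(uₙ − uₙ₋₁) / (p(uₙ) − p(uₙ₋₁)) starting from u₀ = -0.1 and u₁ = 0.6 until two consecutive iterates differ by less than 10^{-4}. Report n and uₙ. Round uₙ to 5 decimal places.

p(-0.1) = 1.3101709, p(0.6) = -0.6811884
u₂ = 0.6000000 − (-0.6811884)·(0.7000000)/(-1.9913593) = 0.3605496;  |Δ| = 0.2394504
p(0.3605496) = -0.0418336
u₃ = 0.3605496 − (-0.0418336)·(-0.2394504)/(0.6393548) = 0.3448821;  |Δ| = 0.0156675
p(0.3448821) = 0.0012956
u₄ = 0.3448821 − 0.0012956·(-0.0156675)/(0.0431292) = 0.3453527;  |Δ| = 0.0004706
p(0.3453527) = -0.0000025
u₅ = 0.3453527 − (-0.0000025)·(0.0004706)/(-0.0012981) = 0.3453518;  |Δ| = 0.0000009
|u₅ − u₄| = 0.0000009 < 10^{-4}

n = 5, uₙ = 0.34535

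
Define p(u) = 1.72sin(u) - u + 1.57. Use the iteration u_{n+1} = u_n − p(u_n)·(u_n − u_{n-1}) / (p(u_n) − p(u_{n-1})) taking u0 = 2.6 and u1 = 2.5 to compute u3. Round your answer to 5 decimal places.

p(2.6) = -0.1433376, p(2.5) = 0.0993721
u2 = 2.5000000 − 0.0993721·(2.5000000 − 2.6000000) / (0.0993721 − (-0.1433376)) = 2.5000000 − (-0.0099372)/(0.2427097) = 2.5409428
p(2.5409428) = 0.0011646
u3 = 2.5409428 − 0.0011646·(2.5409428 − 2.5000000) / (0.0011646 − 0.0993721) = 2.5409428 − (0.0000477)/(-0.0982075) = 2.5414283

2.54143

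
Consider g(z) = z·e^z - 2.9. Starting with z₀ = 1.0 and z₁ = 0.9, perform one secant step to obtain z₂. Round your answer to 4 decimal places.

1.0360

g(1.0) = -0.181718, g(0.9) = -0.686357
z₂ = 0.900000 − (-0.686357)·(0.900000 − 1.000000) / (-0.686357 − (-0.181718)) = 0.900000 − (0.068636)/(-0.504639) = 1.036010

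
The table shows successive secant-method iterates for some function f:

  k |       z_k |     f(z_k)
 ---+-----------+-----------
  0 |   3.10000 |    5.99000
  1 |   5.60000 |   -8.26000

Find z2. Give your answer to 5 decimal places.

z2 = 5.60000 − (-8.26000)·(5.60000 − 3.10000) / (-8.26000 − 5.99000)
   = 5.60000 − (-20.6500000)/(-14.2500000) = 4.1508772

4.15088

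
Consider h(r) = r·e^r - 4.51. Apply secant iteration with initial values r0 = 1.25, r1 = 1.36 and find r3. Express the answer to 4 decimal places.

1.2684

h(1.25) = -0.147071, h(1.36) = 0.788823
r2 = 1.360000 − 0.788823·(1.360000 − 1.250000) / (0.788823 − (-0.147071)) = 1.360000 − (0.086771)/(0.935894) = 1.267286
h(1.267286) = -0.009612
r3 = 1.267286 − (-0.009612)·(1.267286 − 1.360000) / (-0.009612 − 0.788823) = 1.267286 − (0.000891)/(-0.798435) = 1.268402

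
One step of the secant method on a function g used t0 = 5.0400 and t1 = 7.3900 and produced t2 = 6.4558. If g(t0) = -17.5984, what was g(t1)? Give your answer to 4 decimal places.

11.6121

The secant line through (5.0400, -17.5984) and (7.3900, g(t1)) crosses zero at t2 = 6.4558.
So (5.0400, -17.5984), (7.3900, g(t1)), (6.4558, 0) are collinear:
g(t1) = -17.5984 · (7.3900 − 6.4558) / (5.0400 − 6.4558) = -17.5984 · (0.934200)/(-1.415800) = 11.612110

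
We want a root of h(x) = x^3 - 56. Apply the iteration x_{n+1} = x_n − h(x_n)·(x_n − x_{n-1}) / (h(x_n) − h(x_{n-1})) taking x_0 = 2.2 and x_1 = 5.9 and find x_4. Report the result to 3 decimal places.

3.906

h(2.2) = -45.35200, h(5.9) = 149.37900
x_2 = 5.90000 − 149.37900·(5.90000 − 2.20000) / (149.37900 − (-45.35200)) = 5.90000 − (552.70230)/(194.73100) = 3.06171
h(3.06171) = -27.29921
x_3 = 3.06171 − (-27.29921)·(3.06171 − 5.90000) / (-27.29921 − 149.37900) = 3.06171 − (77.48298)/(-176.67821) = 3.50027
h(3.50027) = -13.11515
x_4 = 3.50027 − (-13.11515)·(3.50027 − 3.06171) / (-13.11515 − (-27.29921)) = 3.50027 − (-5.75170)/(14.18407) = 3.90577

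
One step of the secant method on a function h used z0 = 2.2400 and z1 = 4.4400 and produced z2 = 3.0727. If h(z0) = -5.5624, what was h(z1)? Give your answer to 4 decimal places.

The secant line through (2.2400, -5.5624) and (4.4400, h(z1)) crosses zero at z2 = 3.0727.
So (2.2400, -5.5624), (4.4400, h(z1)), (3.0727, 0) are collinear:
h(z1) = -5.5624 · (4.4400 − 3.0727) / (2.2400 − 3.0727) = -5.5624 · (1.367300)/(-0.832700) = 9.133505

9.1335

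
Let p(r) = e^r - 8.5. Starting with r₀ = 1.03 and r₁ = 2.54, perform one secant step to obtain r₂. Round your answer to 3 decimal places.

1.901

p(1.03) = -5.69893, p(2.54) = 4.17967
r₂ = 2.54000 − 4.17967·(2.54000 − 1.03000) / (4.17967 − (-5.69893)) = 2.54000 − (6.31130)/(9.87861) = 1.90111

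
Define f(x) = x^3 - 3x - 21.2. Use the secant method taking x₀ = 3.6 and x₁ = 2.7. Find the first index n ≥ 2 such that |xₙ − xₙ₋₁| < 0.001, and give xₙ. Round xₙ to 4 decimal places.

f(3.6) = 14.656000, f(2.7) = -9.617000
x₂ = 2.700000 − (-9.617000)·(-0.900000)/(-24.273000) = 3.056581;  |Δ| = 0.356581
f(3.056581) = -1.813052
x₃ = 3.056581 − (-1.813052)·(0.356581)/(7.803948) = 3.139424;  |Δ| = 0.082843
f(3.139424) = 0.323842
x₄ = 3.139424 − 0.323842·(0.082843)/(2.136895) = 3.126870;  |Δ| = 0.012555
f(3.126870) = -0.008227
x₅ = 3.126870 − (-0.008227)·(-0.012555)/(-0.332069) = 3.127181;  |Δ| = 0.000311
|x₅ − x₄| = 0.000311 < 0.001

n = 5, xₙ = 3.1272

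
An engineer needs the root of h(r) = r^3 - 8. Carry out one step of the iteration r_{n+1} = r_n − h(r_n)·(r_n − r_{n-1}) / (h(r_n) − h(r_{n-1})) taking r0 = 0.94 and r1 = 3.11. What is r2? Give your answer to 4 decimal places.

1.4719

h(0.94) = -7.169416, h(3.11) = 22.080231
r2 = 3.110000 − 22.080231·(3.110000 − 0.940000) / (22.080231 − (-7.169416)) = 3.110000 − (47.914101)/(29.249647) = 1.471891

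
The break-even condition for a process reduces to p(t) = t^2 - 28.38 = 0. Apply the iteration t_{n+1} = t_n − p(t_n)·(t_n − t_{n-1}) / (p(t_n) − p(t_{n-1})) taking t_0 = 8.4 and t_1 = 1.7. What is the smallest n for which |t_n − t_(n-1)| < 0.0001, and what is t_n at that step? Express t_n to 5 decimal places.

p(8.4) = 42.1800000, p(1.7) = -25.4900000
t_2 = 1.7000000 − (-25.4900000)·(-6.7000000)/(-67.6700000) = 4.2237624;  |Δ| = 2.5237624
p(4.2237624) = -10.5398314
t_3 = 4.2237624 − (-10.5398314)·(2.5237624)/(14.9501686) = 6.0030085;  |Δ| = 1.7792461
p(6.0030085) = 7.6561113
t_4 = 6.0030085 − 7.6561113·(1.7792461)/(18.1959427) = 5.2543742;  |Δ| = 0.7486343
p(5.2543742) = -0.7715514
t_5 = 5.2543742 − (-0.7715514)·(-0.7486343)/(-8.4276627) = 5.3229116;  |Δ| = 0.0685374
p(5.3229116) = -0.0466121
t_6 = 5.3229116 − (-0.0466121)·(0.0685374)/(0.7249393) = 5.3273184;  |Δ| = 0.0044068
p(5.3273184) = 0.0003215
t_7 = 5.3273184 − 0.0003215·(0.0044068)/(0.0469335) = 5.3272882;  |Δ| = 0.0000302
|t_7 − t_6| = 0.0000302 < 0.0001

n = 7, t_n = 5.32729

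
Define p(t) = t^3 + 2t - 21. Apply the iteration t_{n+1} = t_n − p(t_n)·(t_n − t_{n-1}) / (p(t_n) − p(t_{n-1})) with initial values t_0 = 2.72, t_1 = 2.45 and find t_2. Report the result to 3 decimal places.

2.513

p(2.72) = 4.56365, p(2.45) = -1.39387
t_2 = 2.45000 − (-1.39387)·(2.45000 − 2.72000) / (-1.39387 − 4.56365) = 2.45000 − (0.37635)/(-5.95752) = 2.51317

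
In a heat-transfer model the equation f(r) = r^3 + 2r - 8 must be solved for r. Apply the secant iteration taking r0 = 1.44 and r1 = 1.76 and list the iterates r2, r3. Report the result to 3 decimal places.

f(1.44) = -2.13402, f(1.76) = 0.97178
r2 = 1.76000 − 0.97178·(1.76000 − 1.44000) / (0.97178 − (-2.13402)) = 1.76000 − (0.31097)/(3.10579) = 1.65987
f(1.65987) = -0.10699
r3 = 1.65987 − (-0.10699)·(1.65987 − 1.76000) / (-0.10699 − 0.97178) = 1.65987 − (0.01071)/(-1.07877) = 1.66980

1.660, 1.670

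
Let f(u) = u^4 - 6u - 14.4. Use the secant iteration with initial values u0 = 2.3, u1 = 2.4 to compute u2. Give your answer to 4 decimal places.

f(2.3) = -0.215900, f(2.4) = 4.377600
u2 = 2.400000 − 4.377600·(2.400000 − 2.300000) / (4.377600 − (-0.215900)) = 2.400000 − (0.437760)/(4.593500) = 2.304700

2.3047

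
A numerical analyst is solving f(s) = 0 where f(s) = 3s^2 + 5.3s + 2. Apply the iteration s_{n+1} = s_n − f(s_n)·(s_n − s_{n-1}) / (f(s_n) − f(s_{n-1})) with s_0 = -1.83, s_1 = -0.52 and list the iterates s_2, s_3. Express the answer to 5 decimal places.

f(-1.83) = 2.3477000, f(-0.52) = 0.0552000
s_2 = -0.5200000 − 0.0552000·(-0.5200000 − (-1.8300000)) / (0.0552000 − 2.3477000) = -0.5200000 − (0.0723120)/(-2.2925000) = -0.4884571
f(-0.4884571) = 0.1269483
s_3 = -0.4884571 − 0.1269483·(-0.4884571 − (-0.5200000)) / (0.1269483 − 0.0552000) = -0.4884571 − (0.0040043)/(0.0717483) = -0.5442677

-0.48846, -0.54427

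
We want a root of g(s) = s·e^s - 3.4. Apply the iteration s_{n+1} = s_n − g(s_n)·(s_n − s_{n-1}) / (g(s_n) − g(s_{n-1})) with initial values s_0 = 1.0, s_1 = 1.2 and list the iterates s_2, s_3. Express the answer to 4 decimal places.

1.1077, 1.1145

g(1.0) = -0.681718, g(1.2) = 0.584140
s_2 = 1.200000 − 0.584140·(1.200000 − 1.000000) / (0.584140 − (-0.681718)) = 1.200000 − (0.116828)/(1.265858) = 1.107708
g(1.107708) = -0.046509
s_3 = 1.107708 − (-0.046509)·(1.107708 − 1.200000) / (-0.046509 − 0.584140) = 1.107708 − (0.004292)/(-0.630649) = 1.114515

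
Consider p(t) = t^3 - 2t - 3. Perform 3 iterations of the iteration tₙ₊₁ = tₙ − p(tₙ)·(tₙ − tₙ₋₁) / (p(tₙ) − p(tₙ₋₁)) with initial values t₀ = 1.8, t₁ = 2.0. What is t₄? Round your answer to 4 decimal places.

p(1.8) = -0.768000, p(2.0) = 1.000000
t₂ = 2.000000 − 1.000000·(2.000000 − 1.800000) / (1.000000 − (-0.768000)) = 2.000000 − (0.200000)/(1.768000) = 1.886878
p(1.886878) = -0.055890
t₃ = 1.886878 − (-0.055890)·(1.886878 − 2.000000) / (-0.055890 − 1.000000) = 1.886878 − (0.006322)/(-1.055890) = 1.892866
p(1.892866) = -0.003708
t₄ = 1.892866 − (-0.003708)·(1.892866 − 1.886878) / (-0.003708 − (-0.055890)) = 1.892866 − (-0.000022)/(0.052182) = 1.893291

1.8933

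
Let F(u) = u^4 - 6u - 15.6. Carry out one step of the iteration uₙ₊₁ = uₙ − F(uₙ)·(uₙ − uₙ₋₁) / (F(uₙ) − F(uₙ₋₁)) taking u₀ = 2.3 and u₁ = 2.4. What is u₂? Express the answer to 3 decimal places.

2.331

F(2.3) = -1.41590, F(2.4) = 3.17760
u₂ = 2.40000 − 3.17760·(2.40000 − 2.30000) / (3.17760 − (-1.41590)) = 2.40000 − (0.31776)/(4.59350) = 2.33082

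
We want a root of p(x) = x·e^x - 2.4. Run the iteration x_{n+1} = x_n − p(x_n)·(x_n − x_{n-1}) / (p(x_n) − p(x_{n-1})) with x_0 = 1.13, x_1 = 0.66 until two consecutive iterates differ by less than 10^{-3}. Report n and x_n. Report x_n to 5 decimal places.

n = 5, x_n = 0.93871

p(1.13) = 1.0980918, p(0.66) = -1.1230371
x_2 = 0.6600000 − (-1.1230371)·(-0.4700000)/(-2.2211289) = 0.8976393;  |Δ| = 0.2376393
p(0.8976393) = -0.1973697
x_3 = 0.8976393 − (-0.1973697)·(0.2376393)/(0.9256674) = 0.9483084;  |Δ| = 0.0506692
p(0.9483084) = 0.0479059
x_4 = 0.9483084 − 0.0479059·(0.0506692)/(0.2452756) = 0.9384120;  |Δ| = 0.0098964
p(0.9384120) = -0.0014946
x_5 = 0.9384120 − (-0.0014946)·(-0.0098964)/(-0.0494005) = 0.9387114;  |Δ| = 0.0002994
|x_5 − x_4| = 0.0002994 < 10^{-3}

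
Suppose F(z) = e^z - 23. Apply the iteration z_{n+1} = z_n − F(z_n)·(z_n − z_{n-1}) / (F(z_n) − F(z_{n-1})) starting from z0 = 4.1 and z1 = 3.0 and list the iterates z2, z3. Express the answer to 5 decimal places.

F(4.1) = 37.3402876, F(3.0) = -2.9144631
z2 = 3.0000000 − (-2.9144631)·(3.0000000 − 4.1000000) / (-2.9144631 − 37.3402876) = 3.0000000 − (3.2059094)/(-40.2547507) = 3.0796405
F(3.0796405) = -1.2494179
z3 = 3.0796405 − (-1.2494179)·(3.0796405 − 3.0000000) / (-1.2494179 − (-2.9144631)) = 3.0796405 − (-0.0995043)/(1.6650452) = 3.1394012

3.07964, 3.13940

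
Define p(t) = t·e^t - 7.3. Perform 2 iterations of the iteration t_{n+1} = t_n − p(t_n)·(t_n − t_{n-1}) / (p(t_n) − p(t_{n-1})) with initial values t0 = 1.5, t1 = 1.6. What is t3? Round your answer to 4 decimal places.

1.5497

p(1.5) = -0.577466, p(1.6) = 0.624852
t2 = 1.600000 − 0.624852·(1.600000 − 1.500000) / (0.624852 − (-0.577466)) = 1.600000 − (0.062485)/(1.202318) = 1.548029
p(1.548029) = -0.020864
t3 = 1.548029 − (-0.020864)·(1.548029 − 1.600000) / (-0.020864 − 0.624852) = 1.548029 − (0.001084)/(-0.645716) = 1.549709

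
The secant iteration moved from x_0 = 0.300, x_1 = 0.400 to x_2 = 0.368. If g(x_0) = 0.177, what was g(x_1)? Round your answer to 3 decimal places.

-0.083

The secant line through (0.300, 0.177) and (0.400, g(x_1)) crosses zero at x_2 = 0.368.
So (0.300, 0.177), (0.400, g(x_1)), (0.368, 0) are collinear:
g(x_1) = 0.177 · (0.400 − 0.368) / (0.300 − 0.368) = 0.177 · (0.03200)/(-0.06800) = -0.08329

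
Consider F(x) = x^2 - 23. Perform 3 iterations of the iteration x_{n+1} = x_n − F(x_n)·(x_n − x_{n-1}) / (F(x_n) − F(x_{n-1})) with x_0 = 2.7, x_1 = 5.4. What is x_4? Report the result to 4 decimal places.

F(2.7) = -15.710000, F(5.4) = 6.160000
x_2 = 5.400000 − 6.160000·(5.400000 − 2.700000) / (6.160000 − (-15.710000)) = 5.400000 − (16.632000)/(21.870000) = 4.639506
F(4.639506) = -1.474982
x_3 = 4.639506 − (-1.474982)·(4.639506 − 5.400000) / (-1.474982 − 6.160000) = 4.639506 − (1.121715)/(-7.634982) = 4.786424
F(4.786424) = -0.090145
x_4 = 4.786424 − (-0.090145)·(4.786424 − 4.639506) / (-0.090145 − (-1.474982)) = 4.786424 − (-0.013244)/(1.384837) = 4.795988

4.7960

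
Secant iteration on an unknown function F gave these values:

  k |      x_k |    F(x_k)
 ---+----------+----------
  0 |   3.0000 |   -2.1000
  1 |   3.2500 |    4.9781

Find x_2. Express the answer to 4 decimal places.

x_2 = 3.2500 − 4.9781·(3.2500 − 3.0000) / (4.9781 − (-2.1000))
   = 3.2500 − (1.244525)/(7.078100) = 3.074172

3.0742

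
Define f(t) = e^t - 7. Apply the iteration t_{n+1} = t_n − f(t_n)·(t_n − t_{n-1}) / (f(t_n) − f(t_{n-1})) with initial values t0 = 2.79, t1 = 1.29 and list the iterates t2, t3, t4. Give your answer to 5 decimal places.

1.68933, 2.04411, 1.93301

f(2.79) = 9.2810198, f(1.29) = -3.3672134
t2 = 1.2900000 − (-3.3672134)·(1.2900000 − 2.7900000) / (-3.3672134 − 9.2810198) = 1.2900000 − (5.0508202)/(-12.6482332) = 1.6893301
f(1.6893301) = -1.5841486
t3 = 1.6893301 − (-1.5841486)·(1.6893301 − 1.2900000) / (-1.5841486 − (-3.3672134)) = 1.6893301 − (-0.6325982)/(1.7830648) = 2.0441115
f(2.0441115) = 0.7222941
t4 = 2.0441115 − 0.7222941·(2.0441115 − 1.6893301) / (0.7222941 − (-1.5841486)) = 2.0441115 − (0.2562565)/(2.3064427) = 1.9330068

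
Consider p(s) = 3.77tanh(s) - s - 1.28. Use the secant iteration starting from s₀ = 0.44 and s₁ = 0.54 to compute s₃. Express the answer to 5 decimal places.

p(0.44) = -0.1605605, p(0.54) = 0.0385646
s₂ = 0.5400000 − 0.0385646·(0.5400000 − 0.4400000) / (0.0385646 − (-0.1605605)) = 0.5400000 − (0.0038565)/(0.1991251) = 0.5206330
p(0.5206330) = 0.0021373
s₃ = 0.5206330 − 0.0021373·(0.5206330 − 0.5400000) / (0.0021373 − 0.0385646) = 0.5206330 − (-0.0000414)/(-0.0364274) = 0.5194967

0.51950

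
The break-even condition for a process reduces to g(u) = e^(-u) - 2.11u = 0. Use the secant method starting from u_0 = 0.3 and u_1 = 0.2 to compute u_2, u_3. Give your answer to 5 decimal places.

0.33732, 0.33799

g(0.3) = 0.1078182, g(0.2) = 0.3967308
u_2 = 0.2000000 − 0.3967308·(0.2000000 − 0.3000000) / (0.3967308 − 0.1078182) = 0.2000000 − (-0.0396731)/(0.2889125) = 0.3373186
g(0.3373186) = 0.0019391
u_3 = 0.3373186 − 0.0019391·(0.3373186 − 0.2000000) / (0.0019391 − 0.3967308) = 0.3373186 − (0.0002663)/(-0.3947917) = 0.3379931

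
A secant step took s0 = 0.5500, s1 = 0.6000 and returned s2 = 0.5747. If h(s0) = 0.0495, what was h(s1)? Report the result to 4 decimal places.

-0.0507

The secant line through (0.5500, 0.0495) and (0.6000, h(s1)) crosses zero at s2 = 0.5747.
So (0.5500, 0.0495), (0.6000, h(s1)), (0.5747, 0) are collinear:
h(s1) = 0.0495 · (0.6000 − 0.5747) / (0.5500 − 0.5747) = 0.0495 · (0.025300)/(-0.024700) = -0.050702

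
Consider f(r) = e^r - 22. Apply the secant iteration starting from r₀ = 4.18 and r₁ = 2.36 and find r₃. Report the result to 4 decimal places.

f(4.18) = 43.365853, f(2.36) = -11.409049
r₂ = 2.360000 − (-11.409049)·(2.360000 − 4.180000) / (-11.409049 − 43.365853) = 2.360000 − (20.764468)/(-54.774902) = 2.739087
f(2.739087) = -6.527144
r₃ = 2.739087 − (-6.527144)·(2.739087 − 2.360000) / (-6.527144 − (-11.409049)) = 2.739087 − (-2.474357)/(4.881905) = 3.245930

3.2459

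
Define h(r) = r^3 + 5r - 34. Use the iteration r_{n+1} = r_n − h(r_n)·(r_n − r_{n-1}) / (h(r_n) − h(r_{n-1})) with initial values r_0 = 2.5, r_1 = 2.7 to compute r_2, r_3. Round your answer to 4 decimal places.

h(2.5) = -5.875000, h(2.7) = -0.817000
r_2 = 2.700000 − (-0.817000)·(2.700000 − 2.500000) / (-0.817000 − (-5.875000)) = 2.700000 − (-0.163400)/(5.058000) = 2.732305
h(2.732305) = 0.059529
r_3 = 2.732305 − 0.059529·(2.732305 − 2.700000) / (0.059529 − (-0.817000)) = 2.732305 − (0.001923)/(0.876529) = 2.730111

2.7323, 2.7301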